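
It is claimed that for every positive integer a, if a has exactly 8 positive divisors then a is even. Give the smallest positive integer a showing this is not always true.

a = 105

For a = 24, 30, 40, 42, …, 88, 102, 104 the conclusion holds.
a = 105: divisors of 105: 1, 3, 5, 7, 15, 21, 35, 105; 105 is odd.
Hence a = 105 is a counterexample.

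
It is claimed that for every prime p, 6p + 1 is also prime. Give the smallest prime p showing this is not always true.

The first 7 eligible values, up to p = 17, all satisfy the conclusion.
p = 19: 6p + 1 = 115 = 5 × 23, not prime.
So p = 19 is the smallest counterexample.

p = 19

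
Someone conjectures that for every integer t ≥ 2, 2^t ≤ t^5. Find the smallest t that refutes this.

A counterexample is any integer t ≥ 2 such that 2^t > t^5; we check each in order.
The first 21 eligible values, up to t = 22, all satisfy the conclusion.
t = 23: 2^t = 8388608 and t^5 = 6436343, so 8388608 > 6436343.

t = 23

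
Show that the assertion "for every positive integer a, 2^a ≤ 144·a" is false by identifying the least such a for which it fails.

The first 10 eligible values, up to a = 10, all satisfy the conclusion.
a = 11: 2^a = 2048 and 144·a = 1584, so 2048 > 1584.
So a = 11 is the smallest counterexample.

a = 11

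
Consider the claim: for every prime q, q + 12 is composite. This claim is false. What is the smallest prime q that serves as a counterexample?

q = 5

For q = 2, 3 the conclusion holds.
q = 5: q + 12 = 17, prime — not composite.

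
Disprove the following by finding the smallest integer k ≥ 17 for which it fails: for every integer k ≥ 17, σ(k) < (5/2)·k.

k = 24

We need the least integer k ≥ 17 for which the claim fails.
The first 7 eligible values, up to k = 23, all satisfy the conclusion.
k = 24: σ(24) = 60; 60 ≥ 60.
Hence k = 24 is a counterexample.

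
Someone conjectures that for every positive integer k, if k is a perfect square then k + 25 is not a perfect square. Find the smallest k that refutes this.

k = 144

A counterexample is any positive integer k such that k is a perfect square but k + 25 is a perfect square; we check each in order.
The first 11 eligible values, up to k = 121, all satisfy the conclusion.
k = 144: 144 = 12² and 144 + 25 = 169 = 13².
Hence k = 144 is a counterexample.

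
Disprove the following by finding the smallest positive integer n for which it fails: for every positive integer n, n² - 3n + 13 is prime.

n = 12

A counterexample is any positive integer n such that n² - 3n + 13 is not prime; we check each in order.
The first 11 eligible values, up to n = 11, all satisfy the conclusion.
n = 12: n² - 3n + 13 = 121 = 11 × 11, composite.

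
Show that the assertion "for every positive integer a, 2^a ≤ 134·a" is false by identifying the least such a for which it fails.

For a = 1, 2, 3, 4, 5, 6, 7, 8, 9, 10 the conclusion holds.
a = 11: 2^a = 2048 and 134·a = 1474, so 2048 > 1474.

a = 11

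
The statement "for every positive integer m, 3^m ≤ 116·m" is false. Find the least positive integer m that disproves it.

m = 6

We need the least positive integer m for which 3^m > 116·m.
For m = 1, 2, 3, 4, 5 the conclusion holds.
m = 6: 3^m = 729 and 116·m = 696, so 729 > 696.
So m = 6 is the smallest counterexample.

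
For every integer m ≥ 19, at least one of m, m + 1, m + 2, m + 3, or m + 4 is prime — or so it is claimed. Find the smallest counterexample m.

m = 24

We need the least integer m ≥ 19 for which m, m + 1, m + 2, m + 3, m + 4 are all composite.
For m = 19, 20, 21, 22, 23 the conclusion holds.
m = 24: 24 = 2 × 12; 25 = 5 × 5; 26 = 2 × 13; 27 = 3 × 9; 28 = 2 × 14 — all composite.
Hence m = 24 is a counterexample.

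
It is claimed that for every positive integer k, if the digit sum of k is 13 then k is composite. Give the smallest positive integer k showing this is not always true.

Check each positive integer k in order until the digit sum of k is 13 but k is prime.
k = 49: digit sum 13; 49 is composite.
k = 58: digit sum 13; 58 is composite.
k = 67: digit sum 13; 67 is prime, not composite.

k = 67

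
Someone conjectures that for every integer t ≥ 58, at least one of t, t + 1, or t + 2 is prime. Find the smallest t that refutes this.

We need the least integer t ≥ 58 for which t, t + 1, t + 2 are all composite.
t = 58: 59 is prime.
t = 59: 59 is prime.
t = 60: 61 is prime.
t = 61: 61 is prime.
t = 62: 62 = 2 × 31; 63 = 3 × 21; 64 = 2 × 32 — all composite.

t = 62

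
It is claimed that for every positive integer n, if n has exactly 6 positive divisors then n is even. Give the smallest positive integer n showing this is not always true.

n = 45

For n = 12, 18, 20, 28, 32, 44 the conclusion holds.
n = 45: divisors of 45: 1, 3, 5, 9, 15, 45; 45 is odd.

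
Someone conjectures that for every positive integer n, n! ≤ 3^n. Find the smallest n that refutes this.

For n = 1, 2, 3, 4, 5, 6 the conclusion holds.
n = 7: n! = 5040 and 3^n = 2187, so 5040 > 2187.
Hence n = 7 is a counterexample.

n = 7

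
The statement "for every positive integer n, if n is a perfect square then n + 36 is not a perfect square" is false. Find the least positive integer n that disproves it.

Check each positive integer n in order until n is a perfect square but n + 36 is a perfect square.
For n = 1, 4, 9, 16, 25, 36, 49 the conclusion holds.
n = 64: 64 = 8² and 64 + 36 = 100 = 10².
Thus n = 64 disproves the claim, and no smaller n works.

n = 64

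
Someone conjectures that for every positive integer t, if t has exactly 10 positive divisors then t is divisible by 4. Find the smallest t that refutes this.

Check each positive integer t in order until t has exactly 10 positive divisors but t is not divisible by 4.
t = 48: τ(48) = 10; 48 mod 4 = 0.
t = 80: τ(80) = 10; 80 mod 4 = 0.
t = 112: τ(112) = 10; 112 mod 4 = 0.
t = 162: τ(162) = 10; 162 mod 4 = 2.

t = 162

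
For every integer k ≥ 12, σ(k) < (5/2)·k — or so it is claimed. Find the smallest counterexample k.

Check each integer k ≥ 12 in order until the claim fails.
The first 12 eligible values, up to k = 23, all satisfy the conclusion.
k = 24: σ(24) = 60; 60 ≥ 60.

k = 24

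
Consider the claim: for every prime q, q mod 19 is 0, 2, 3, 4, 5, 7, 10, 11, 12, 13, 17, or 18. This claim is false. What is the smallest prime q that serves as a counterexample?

For q = 2, 3, 5, 7, …, 37, 41, 43 the conclusion holds.
q = 47: 47 mod 19 = 9 — not in {0, 2, 3, 4, 5, 7, 10, 11, 12, 13, 17, 18}.
Hence q = 47 is a counterexample.

q = 47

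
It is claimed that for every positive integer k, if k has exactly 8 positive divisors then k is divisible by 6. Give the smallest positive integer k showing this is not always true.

k = 40

A counterexample is any positive integer k such that k has exactly 8 positive divisors but k is not divisible by 6; we check each in order.
k = 24: τ(24) = 8; 24 mod 6 = 0.
k = 30: τ(30) = 8; 30 mod 6 = 0.
k = 40: τ(40) = 8; 40 mod 6 = 4.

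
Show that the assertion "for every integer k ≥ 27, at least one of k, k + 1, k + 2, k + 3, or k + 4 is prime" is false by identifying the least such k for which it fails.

We need the least integer k ≥ 27 for which k, k + 1, k + 2, k + 3, k + 4 are all composite.
The first 5 eligible values, up to k = 31, all satisfy the conclusion.
k = 32: 32 = 2 × 16; 33 = 3 × 11; 34 = 2 × 17; 35 = 5 × 7; 36 = 2 × 18 — all composite.
Thus k = 32 disproves the claim, and no smaller k works.

k = 32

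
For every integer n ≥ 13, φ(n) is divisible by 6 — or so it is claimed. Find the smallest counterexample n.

We need the least integer n ≥ 13 for which φ(n) is not divisible by 6.
For n = 13, 14 the conclusion holds.
n = 15: φ(15) = 8; 8 mod 6 = 2.

n = 15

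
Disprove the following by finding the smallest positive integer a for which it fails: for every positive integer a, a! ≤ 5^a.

a = 12

We need the least positive integer a for which a! > 5^a.
For a = 1, 2, 3, 4, …, 9, 10, 11 the conclusion holds.
a = 12: a! = 479001600 and 5^a = 244140625, so 479001600 > 244140625.
So a = 12 is the smallest counterexample.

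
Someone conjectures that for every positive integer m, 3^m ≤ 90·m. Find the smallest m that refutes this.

m = 6

Check each positive integer m in order until 3^m > 90·m.
For m = 1, 2, 3, 4, 5 the conclusion holds.
m = 6: 3^m = 729 and 90·m = 540, so 729 > 540.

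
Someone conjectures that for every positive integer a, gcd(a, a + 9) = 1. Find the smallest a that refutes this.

A counterexample is any positive integer a such that gcd(a, a + 9) > 1; we check each in order.
For a = 1, 2 the conclusion holds.
a = 3: gcd(3, 12) = 3.
Hence a = 3 is a counterexample.

a = 3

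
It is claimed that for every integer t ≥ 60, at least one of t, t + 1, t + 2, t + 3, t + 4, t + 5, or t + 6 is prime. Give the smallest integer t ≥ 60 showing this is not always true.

t = 90

A counterexample is any integer t ≥ 60 such that t, t + 1, t + 2, t + 3, t + 4, t + 5, t + 6 are all composite; we check each in order.
For t = 60, 61, 62, 63, …, 87, 88, 89 the conclusion holds.
t = 90: 90 = 2 × 45; 91 = 7 × 13; 92 = 2 × 46; 93 = 3 × 31; 94 = 2 × 47; 95 = 5 × 19; 96 = 2 × 48 — all composite.
So t = 90 is the smallest counterexample.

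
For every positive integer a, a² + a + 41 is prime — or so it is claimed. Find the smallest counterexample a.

a = 40

For a = 1, 2, 3, 4, …, 37, 38, 39 the conclusion holds.
a = 40: a² + a + 41 = 1681 = 41 × 41, composite.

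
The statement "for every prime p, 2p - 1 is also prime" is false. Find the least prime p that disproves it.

p = 5

We need the least prime p for which 2p - 1 is not prime.
p = 2: 2p - 1 = 3, prime.
p = 3: 2p - 1 = 5, prime.
p = 5: 2p - 1 = 9 = 3 × 3, not prime.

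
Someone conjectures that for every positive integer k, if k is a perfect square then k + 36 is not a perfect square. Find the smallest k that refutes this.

A counterexample is any positive integer k such that k is a perfect square but k + 36 is a perfect square; we check each in order.
For k = 1, 4, 9, 16, 25, 36, 49 the conclusion holds.
k = 64: 64 = 8² and 64 + 36 = 100 = 10².
Hence k = 64 is a counterexample.

k = 64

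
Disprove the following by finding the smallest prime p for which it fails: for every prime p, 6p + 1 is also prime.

p = 19

We need the least prime p for which 6p + 1 is not prime.
The first 7 eligible values, up to p = 17, all satisfy the conclusion.
p = 19: 6p + 1 = 115 = 5 × 23, not prime.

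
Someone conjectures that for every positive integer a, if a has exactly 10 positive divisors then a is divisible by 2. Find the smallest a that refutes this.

For a = 48, 80, 112, 162, 176, 208, 272, 304, 368 the conclusion holds.
a = 405: τ(405) = 10; 405 mod 2 = 1.
Hence a = 405 is a counterexample.

a = 405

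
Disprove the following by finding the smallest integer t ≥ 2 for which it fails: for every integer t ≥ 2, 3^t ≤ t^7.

Check each integer t ≥ 2 in order until 3^t > t^7.
For t = 2, 3, 4, 5, …, 16, 17, 18 the conclusion holds.
t = 19: 3^t = 1162261467 and t^7 = 893871739, so 1162261467 > 893871739.

t = 19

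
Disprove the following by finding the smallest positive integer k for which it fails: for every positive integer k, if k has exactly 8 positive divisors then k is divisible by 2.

k = 105

For k = 24, 30, 40, 42, …, 88, 102, 104 the conclusion holds.
k = 105: τ(105) = 8; 105 mod 2 = 1.
So k = 105 is the smallest counterexample.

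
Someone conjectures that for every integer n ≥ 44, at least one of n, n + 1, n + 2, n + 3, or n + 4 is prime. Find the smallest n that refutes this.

n = 48

A counterexample is any integer n ≥ 44 such that n, n + 1, n + 2, n + 3, n + 4 are all composite; we check each in order.
The first 4 eligible values, up to n = 47, all satisfy the conclusion.
n = 48: 48 = 2 × 24; 49 = 7 × 7; 50 = 2 × 25; 51 = 3 × 17; 52 = 2 × 26 — all composite.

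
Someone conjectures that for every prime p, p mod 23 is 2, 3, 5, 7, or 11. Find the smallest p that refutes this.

Check each prime p in order until the claim fails.
p = 2: 2 mod 23 = 2.
p = 3: 3 mod 23 = 3.
p = 5: 5 mod 23 = 5.
p = 7: 7 mod 23 = 7.
p = 11: 11 mod 23 = 11.
p = 13: 13 mod 23 = 13 — not in {2, 3, 5, 7, 11}.

p = 13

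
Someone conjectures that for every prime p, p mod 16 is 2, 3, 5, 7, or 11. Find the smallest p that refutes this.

We need the least prime p for which the claim fails.
The first 5 eligible values, up to p = 11, all satisfy the conclusion.
p = 13: 13 mod 16 = 13 — not in {2, 3, 5, 7, 11}.

p = 13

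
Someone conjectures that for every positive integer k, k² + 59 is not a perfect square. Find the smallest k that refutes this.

k = 29

For k = 1, 2, 3, 4, …, 26, 27, 28 the conclusion holds.
k = 29: 29² + 59 = 900 = 30², a perfect square.
Thus k = 29 disproves the claim, and no smaller k works.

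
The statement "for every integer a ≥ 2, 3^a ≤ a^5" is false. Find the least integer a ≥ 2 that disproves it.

We need the least integer a ≥ 2 for which 3^a > a^5.
For a = 2, 3, 4, 5, 6, 7, 8, 9, 10 the conclusion holds.
a = 11: 3^a = 177147 and a^5 = 161051, so 177147 > 161051.
Thus a = 11 disproves the claim, and no smaller a works.

a = 11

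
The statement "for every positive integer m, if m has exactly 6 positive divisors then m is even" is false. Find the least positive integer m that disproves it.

A counterexample is any positive integer m such that m has exactly 6 positive divisors but m is odd; we check each in order.
The first 6 eligible values, up to m = 44, all satisfy the conclusion.
m = 45: divisors of 45: 1, 3, 5, 9, 15, 45; 45 is odd.

m = 45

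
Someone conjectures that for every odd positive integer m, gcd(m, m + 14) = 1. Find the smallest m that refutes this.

m = 7

A counterexample is any odd positive integer m such that gcd(m, m + 14) > 1; we check each in order.
m = 1: gcd(1, 15) = 1.
m = 3: gcd(3, 17) = 1.
m = 5: gcd(5, 19) = 1.
m = 7: gcd(7, 21) = 7.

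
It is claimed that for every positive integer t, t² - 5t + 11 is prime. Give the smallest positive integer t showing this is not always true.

We need the least positive integer t for which t² - 5t + 11 is not prime.
t = 1: t² - 5t + 11 = 7, prime.
t = 2: t² - 5t + 11 = 5, prime.
t = 3: t² - 5t + 11 = 5, prime.
t = 4: t² - 5t + 11 = 7, prime.
t = 5: t² - 5t + 11 = 11, prime.
t = 6: t² - 5t + 11 = 17, prime.
t = 7: t² - 5t + 11 = 25 = 5 × 5, composite.

t = 7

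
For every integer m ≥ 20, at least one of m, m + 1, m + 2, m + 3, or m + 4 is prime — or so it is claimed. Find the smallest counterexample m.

m = 24

We need the least integer m ≥ 20 for which m, m + 1, m + 2, m + 3, m + 4 are all composite.
m = 20: 23 is prime.
m = 21: 23 is prime.
m = 22: 23 is prime.
m = 23: 23 is prime.
m = 24: 24 = 2 × 12; 25 = 5 × 5; 26 = 2 × 13; 27 = 3 × 9; 28 = 2 × 14 — all composite.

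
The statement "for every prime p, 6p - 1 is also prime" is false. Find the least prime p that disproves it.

p = 11

We need the least prime p for which 6p - 1 is not prime.
For p = 2, 3, 5, 7 the conclusion holds.
p = 11: 6p - 1 = 65 = 5 × 13, not prime.
Hence p = 11 is a counterexample.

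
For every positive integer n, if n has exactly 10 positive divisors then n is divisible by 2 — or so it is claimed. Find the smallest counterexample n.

We need the least positive integer n for which n has exactly 10 positive divisors but n is not divisible by 2.
For n = 48, 80, 112, 162, 176, 208, 272, 304, 368 the conclusion holds.
n = 405: τ(405) = 10; 405 mod 2 = 1.
Thus n = 405 disproves the claim, and no smaller n works.

n = 405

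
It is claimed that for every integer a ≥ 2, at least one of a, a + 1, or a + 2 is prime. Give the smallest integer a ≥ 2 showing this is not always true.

We need the least integer a ≥ 2 for which a, a + 1, a + 2 are all composite.
a = 2: 2 is prime.
a = 3: 3 is prime.
a = 4: 5 is prime.
a = 5: 5 is prime.
a = 6: 7 is prime.
a = 7: 7 is prime.
a = 8: 8 = 2 × 4; 9 = 3 × 3; 10 = 2 × 5 — all composite.

a = 8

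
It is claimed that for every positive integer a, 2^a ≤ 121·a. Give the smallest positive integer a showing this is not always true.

We need the least positive integer a for which 2^a > 121·a.
For a = 1, 2, 3, 4, 5, 6, 7, 8, 9, 10 the conclusion holds.
a = 11: 2^a = 2048 and 121·a = 1331, so 2048 > 1331.

a = 11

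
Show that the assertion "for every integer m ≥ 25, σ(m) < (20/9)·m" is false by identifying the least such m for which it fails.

m = 30

The first 5 eligible values, up to m = 29, all satisfy the conclusion.
m = 30: σ(30) = 72; 72 ≥ 200/3.
Thus m = 30 disproves the claim, and no smaller m works.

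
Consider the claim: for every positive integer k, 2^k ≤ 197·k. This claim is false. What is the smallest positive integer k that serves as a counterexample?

Check each positive integer k in order until 2^k > 197·k.
For k = 1, 2, 3, 4, …, 9, 10, 11 the conclusion holds.
k = 12: 2^k = 4096 and 197·k = 2364, so 4096 > 2364.

k = 12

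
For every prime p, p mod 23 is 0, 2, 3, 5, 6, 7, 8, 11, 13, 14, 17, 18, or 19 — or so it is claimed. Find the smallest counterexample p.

For p = 2, 3, 5, 7, …, 31, 37, 41 the conclusion holds.
p = 43: 43 mod 23 = 20 — not in {0, 2, 3, 5, 6, 7, 8, 11, 13, 14, 17, 18, 19}.

p = 43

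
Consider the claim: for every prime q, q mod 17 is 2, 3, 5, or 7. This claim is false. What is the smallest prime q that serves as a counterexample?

A counterexample is any prime q such that the claim fails; we check each in order.
q = 2: 2 mod 17 = 2.
q = 3: 3 mod 17 = 3.
q = 5: 5 mod 17 = 5.
q = 7: 7 mod 17 = 7.
q = 11: 11 mod 17 = 11 — not in {2, 3, 5, 7}.
Thus q = 11 disproves the claim, and no smaller q works.

q = 11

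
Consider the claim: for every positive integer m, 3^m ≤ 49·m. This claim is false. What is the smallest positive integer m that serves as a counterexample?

m = 6

Check each positive integer m in order until 3^m > 49·m.
The first 5 eligible values, up to m = 5, all satisfy the conclusion.
m = 6: 3^m = 729 and 49·m = 294, so 729 > 294.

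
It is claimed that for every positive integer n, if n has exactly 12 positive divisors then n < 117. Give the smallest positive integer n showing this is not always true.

n = 126

A counterexample is any positive integer n such that n has exactly 12 positive divisors but the claim fails; we check each in order.
For n = 60, 72, 84, 90, 96, 108 the conclusion holds.
n = 126: τ(126) = 12; 126 ≥ 117.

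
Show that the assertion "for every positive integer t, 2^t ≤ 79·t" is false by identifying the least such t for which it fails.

t = 10

A counterexample is any positive integer t such that 2^t > 79·t; we check each in order.
For t = 1, 2, 3, 4, 5, 6, 7, 8, 9 the conclusion holds.
t = 10: 2^t = 1024 and 79·t = 790, so 1024 > 790.
So t = 10 is the smallest counterexample.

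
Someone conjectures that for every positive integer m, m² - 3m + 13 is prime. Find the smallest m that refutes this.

m = 12

A counterexample is any positive integer m such that m² - 3m + 13 is not prime; we check each in order.
The first 11 eligible values, up to m = 11, all satisfy the conclusion.
m = 12: m² - 3m + 13 = 121 = 11 × 11, composite.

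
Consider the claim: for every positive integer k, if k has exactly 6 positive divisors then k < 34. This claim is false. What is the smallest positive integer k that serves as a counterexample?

We need the least positive integer k for which k has exactly 6 positive divisors but the claim fails.
For k = 12, 18, 20, 28, 32 the conclusion holds.
k = 44: τ(44) = 6; 44 ≥ 34.

k = 44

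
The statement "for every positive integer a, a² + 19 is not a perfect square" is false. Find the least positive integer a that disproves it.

a = 9

A counterexample is any positive integer a such that a² + 19 is a perfect square; we check each in order.
For a = 1, 2, 3, 4, 5, 6, 7, 8 the conclusion holds.
a = 9: 9² + 19 = 100 = 10², a perfect square.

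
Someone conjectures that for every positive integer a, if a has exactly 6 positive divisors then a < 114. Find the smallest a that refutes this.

a = 116

Check each positive integer a in order until a has exactly 6 positive divisors but the claim fails.
For a = 12, 18, 20, 28, …, 92, 98, 99 the conclusion holds.
a = 116: τ(116) = 6; 116 ≥ 114.
So a = 116 is the smallest counterexample.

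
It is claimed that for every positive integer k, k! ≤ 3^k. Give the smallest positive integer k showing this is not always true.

Check each positive integer k in order until k! > 3^k.
The first 6 eligible values, up to k = 6, all satisfy the conclusion.
k = 7: k! = 5040 and 3^k = 2187, so 5040 > 2187.

k = 7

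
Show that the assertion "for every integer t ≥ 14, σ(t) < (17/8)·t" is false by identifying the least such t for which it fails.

t = 14: σ(14) = 24; 24 < 119/4.
t = 15: σ(15) = 24; 24 < 255/8.
t = 16: σ(16) = 31; 31 < 34.
t = 17: σ(17) = 18; 18 < 289/8.
t = 18: σ(18) = 39; 39 ≥ 153/4.

t = 18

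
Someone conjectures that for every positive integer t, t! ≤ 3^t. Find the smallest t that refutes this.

t = 7

t = 1: t! = 1 and 3^t = 3, so 1 ≤ 3.
t = 2: t! = 2 and 3^t = 9, so 2 ≤ 9.
t = 3: t! = 6 and 3^t = 27, so 6 ≤ 27.
t = 4: t! = 24 and 3^t = 81, so 24 ≤ 81.
t = 5: t! = 120 and 3^t = 243, so 120 ≤ 243.
t = 6: t! = 720 and 3^t = 729, so 720 ≤ 729.
t = 7: t! = 5040 and 3^t = 2187, so 5040 > 2187.
Thus t = 7 disproves the claim, and no smaller t works.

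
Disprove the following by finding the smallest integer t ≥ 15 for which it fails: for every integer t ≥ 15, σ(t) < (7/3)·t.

t = 24

The first 9 eligible values, up to t = 23, all satisfy the conclusion.
t = 24: σ(24) = 60; 60 ≥ 56.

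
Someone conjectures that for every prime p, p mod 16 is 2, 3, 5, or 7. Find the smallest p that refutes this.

p = 11

Check each prime p in order until the claim fails.
The first 4 eligible values, up to p = 7, all satisfy the conclusion.
p = 11: 11 mod 16 = 11 — not in {2, 3, 5, 7}.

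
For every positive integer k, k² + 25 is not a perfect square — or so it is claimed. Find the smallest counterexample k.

Check each positive integer k in order until k² + 25 is a perfect square.
The first 11 eligible values, up to k = 11, all satisfy the conclusion.
k = 12: 12² + 25 = 169 = 13², a perfect square.
Thus k = 12 disproves the claim, and no smaller k works.

k = 12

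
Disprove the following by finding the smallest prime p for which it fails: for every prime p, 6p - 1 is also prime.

A counterexample is any prime p such that 6p - 1 is not prime; we check each in order.
p = 2: 6p - 1 = 11, prime.
p = 3: 6p - 1 = 17, prime.
p = 5: 6p - 1 = 29, prime.
p = 7: 6p - 1 = 41, prime.
p = 11: 6p - 1 = 65 = 5 × 13, not prime.
So p = 11 is the smallest counterexample.

p = 11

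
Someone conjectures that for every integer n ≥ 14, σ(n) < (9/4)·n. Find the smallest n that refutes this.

For n = 14, 15, 16, 17, 18, 19, 20, 21, 22, 23 the conclusion holds.
n = 24: σ(24) = 60; 60 ≥ 54.

n = 24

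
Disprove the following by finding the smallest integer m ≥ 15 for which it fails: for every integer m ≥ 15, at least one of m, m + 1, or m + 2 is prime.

m = 20

Check each integer m ≥ 15 in order until m, m + 1, m + 2 are all composite.
m = 15: 17 is prime.
m = 16: 17 is prime.
m = 17: 17 is prime.
m = 18: 19 is prime.
m = 19: 19 is prime.
m = 20: 20 = 2 × 10; 21 = 3 × 7; 22 = 2 × 11 — all composite.
Thus m = 20 disproves the claim, and no smaller m works.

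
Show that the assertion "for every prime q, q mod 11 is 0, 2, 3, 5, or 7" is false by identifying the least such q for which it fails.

q = 17

We need the least prime q for which the claim fails.
The first 6 eligible values, up to q = 13, all satisfy the conclusion.
q = 17: 17 mod 11 = 6 — not in {0, 2, 3, 5, 7}.
So q = 17 is the smallest counterexample.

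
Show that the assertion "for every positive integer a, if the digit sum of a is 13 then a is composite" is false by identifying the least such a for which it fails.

We need the least positive integer a for which the digit sum of a is 13 but a is prime.
For a = 49, 58 the conclusion holds.
a = 67: digit sum 13; 67 is prime, not composite.
So a = 67 is the smallest counterexample.

a = 67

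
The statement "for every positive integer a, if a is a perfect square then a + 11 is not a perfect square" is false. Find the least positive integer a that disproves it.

The first 4 eligible values, up to a = 16, all satisfy the conclusion.
a = 25: 25 = 5² and 25 + 11 = 36 = 6².

a = 25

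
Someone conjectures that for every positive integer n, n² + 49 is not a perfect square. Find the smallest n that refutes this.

n = 24

We need the least positive integer n for which n² + 49 is a perfect square.
For n = 1, 2, 3, 4, …, 21, 22, 23 the conclusion holds.
n = 24: 24² + 49 = 625 = 25², a perfect square.
So n = 24 is the smallest counterexample.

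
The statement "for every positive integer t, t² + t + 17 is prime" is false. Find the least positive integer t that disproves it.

The first 15 eligible values, up to t = 15, all satisfy the conclusion.
t = 16: t² + t + 17 = 289 = 17 × 17, composite.

t = 16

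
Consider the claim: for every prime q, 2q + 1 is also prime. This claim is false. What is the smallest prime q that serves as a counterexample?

For q = 2, 3, 5 the conclusion holds.
q = 7: 2q + 1 = 15 = 3 × 5, not prime.
Thus q = 7 disproves the claim, and no smaller q works.

q = 7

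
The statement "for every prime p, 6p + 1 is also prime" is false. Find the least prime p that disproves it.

A counterexample is any prime p such that 6p + 1 is not prime; we check each in order.
The first 7 eligible values, up to p = 17, all satisfy the conclusion.
p = 19: 6p + 1 = 115 = 5 × 23, not prime.

p = 19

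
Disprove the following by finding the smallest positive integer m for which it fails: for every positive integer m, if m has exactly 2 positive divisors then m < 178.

m = 179

We need the least positive integer m for which m has exactly 2 positive divisors but the claim fails.
The first 40 eligible values, up to m = 173, all satisfy the conclusion.
m = 179: τ(179) = 2; 179 ≥ 178.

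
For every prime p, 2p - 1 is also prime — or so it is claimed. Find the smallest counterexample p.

A counterexample is any prime p such that 2p - 1 is not prime; we check each in order.
For p = 2, 3 the conclusion holds.
p = 5: 2p - 1 = 9 = 3 × 3, not prime.
Thus p = 5 disproves the claim, and no smaller p works.

p = 5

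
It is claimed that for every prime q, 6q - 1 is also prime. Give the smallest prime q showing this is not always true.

A counterexample is any prime q such that 6q - 1 is not prime; we check each in order.
The first 4 eligible values, up to q = 7, all satisfy the conclusion.
q = 11: 6q - 1 = 65 = 5 × 13, not prime.

q = 11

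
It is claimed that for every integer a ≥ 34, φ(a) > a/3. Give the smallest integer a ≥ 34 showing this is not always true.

a = 36

A counterexample is any integer a ≥ 34 such that the claim fails; we check each in order.
a = 34: φ(34) = 16 and 34/3 = 34/3, so φ(34) > 34/3.
a = 35: φ(35) = 24 and 35/3 = 35/3, so φ(35) > 35/3.
a = 36: φ(36) = 12 and 36/3 = 12, so φ(36) ≤ 36/3.
Hence a = 36 is a counterexample.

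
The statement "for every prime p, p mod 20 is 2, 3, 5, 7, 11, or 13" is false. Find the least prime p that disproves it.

p = 17

We need the least prime p for which the claim fails.
For p = 2, 3, 5, 7, 11, 13 the conclusion holds.
p = 17: 17 mod 20 = 17 — not in {2, 3, 5, 7, 11, 13}.
Thus p = 17 disproves the claim, and no smaller p works.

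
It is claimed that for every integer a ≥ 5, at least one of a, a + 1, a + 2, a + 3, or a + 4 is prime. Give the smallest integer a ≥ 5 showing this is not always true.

a = 24

Check each integer a ≥ 5 in order until a, a + 1, a + 2, a + 3, a + 4 are all composite.
For a = 5, 6, 7, 8, …, 21, 22, 23 the conclusion holds.
a = 24: 24 = 2 × 12; 25 = 5 × 5; 26 = 2 × 13; 27 = 3 × 9; 28 = 2 × 14 — all composite.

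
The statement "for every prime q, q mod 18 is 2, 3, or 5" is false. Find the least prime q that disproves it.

Check each prime q in order until the claim fails.
q = 2: 2 mod 18 = 2.
q = 3: 3 mod 18 = 3.
q = 5: 5 mod 18 = 5.
q = 7: 7 mod 18 = 7 — not in {2, 3, 5}.

q = 7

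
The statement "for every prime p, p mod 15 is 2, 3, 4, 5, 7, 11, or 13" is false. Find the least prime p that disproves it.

p = 23

We need the least prime p for which the claim fails.
The first 8 eligible values, up to p = 19, all satisfy the conclusion.
p = 23: 23 mod 15 = 8 — not in {2, 3, 4, 5, 7, 11, 13}.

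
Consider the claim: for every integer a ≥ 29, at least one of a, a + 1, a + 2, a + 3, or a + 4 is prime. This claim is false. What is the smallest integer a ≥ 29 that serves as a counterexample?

a = 32

Check each integer a ≥ 29 in order until a, a + 1, a + 2, a + 3, a + 4 are all composite.
For a = 29, 30, 31 the conclusion holds.
a = 32: 32 = 2 × 16; 33 = 3 × 11; 34 = 2 × 17; 35 = 5 × 7; 36 = 2 × 18 — all composite.
So a = 32 is the smallest counterexample.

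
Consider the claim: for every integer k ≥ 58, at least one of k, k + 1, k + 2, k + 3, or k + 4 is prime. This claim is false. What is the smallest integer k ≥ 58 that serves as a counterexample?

k = 62

Check each integer k ≥ 58 in order until k, k + 1, k + 2, k + 3, k + 4 are all composite.
k = 58: 59 is prime.
k = 59: 59 is prime.
k = 60: 61 is prime.
k = 61: 61 is prime.
k = 62: 62 = 2 × 31; 63 = 3 × 21; 64 = 2 × 32; 65 = 5 × 13; 66 = 2 × 33 — all composite.
So k = 62 is the smallest counterexample.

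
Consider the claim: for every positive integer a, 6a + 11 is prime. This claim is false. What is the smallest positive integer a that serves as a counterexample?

a = 4

For a = 1, 2, 3 the conclusion holds.
a = 4: 6a + 11 = 35 = 5 × 7, composite.
Hence a = 4 is a counterexample.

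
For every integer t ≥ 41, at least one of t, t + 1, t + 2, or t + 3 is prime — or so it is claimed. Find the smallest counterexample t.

We need the least integer t ≥ 41 for which t, t + 1, t + 2, t + 3 are all composite.
t = 41: 41 is prime.
t = 42: 43 is prime.
t = 43: 43 is prime.
t = 44: 47 is prime.
t = 45: 47 is prime.
t = 46: 47 is prime.
t = 47: 47 is prime.
t = 48: 48 = 2 × 24; 49 = 7 × 7; 50 = 2 × 25; 51 = 3 × 17 — all composite.
So t = 48 is the smallest counterexample.

t = 48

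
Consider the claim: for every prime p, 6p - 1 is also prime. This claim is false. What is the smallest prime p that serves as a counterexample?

p = 11

For p = 2, 3, 5, 7 the conclusion holds.
p = 11: 6p - 1 = 65 = 5 × 13, not prime.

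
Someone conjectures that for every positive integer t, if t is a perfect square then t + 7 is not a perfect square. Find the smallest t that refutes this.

A counterexample is any positive integer t such that t is a perfect square but t + 7 is a perfect square; we check each in order.
t = 1: 1 + 7 = 8, not a perfect square.
t = 4: 4 + 7 = 11, not a perfect square.
t = 9: 9 = 3² and 9 + 7 = 16 = 4².
So t = 9 is the smallest counterexample.

t = 9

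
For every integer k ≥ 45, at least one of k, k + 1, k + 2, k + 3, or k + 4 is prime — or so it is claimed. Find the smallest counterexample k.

k = 48

We need the least integer k ≥ 45 for which k, k + 1, k + 2, k + 3, k + 4 are all composite.
For k = 45, 46, 47 the conclusion holds.
k = 48: 48 = 2 × 24; 49 = 7 × 7; 50 = 2 × 25; 51 = 3 × 17; 52 = 2 × 26 — all composite.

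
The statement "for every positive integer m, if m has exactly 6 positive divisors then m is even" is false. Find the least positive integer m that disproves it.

A counterexample is any positive integer m such that m has exactly 6 positive divisors but m is odd; we check each in order.
For m = 12, 18, 20, 28, 32, 44 the conclusion holds.
m = 45: divisors of 45: 1, 3, 5, 9, 15, 45; 45 is odd.
So m = 45 is the smallest counterexample.

m = 45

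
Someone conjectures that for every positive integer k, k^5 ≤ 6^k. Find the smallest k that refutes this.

k = 3

We need the least positive integer k for which k^5 > 6^k.
k = 1: k^5 = 1 and 6^k = 6, so 1 ≤ 6.
k = 2: k^5 = 32 and 6^k = 36, so 32 ≤ 36.
k = 3: k^5 = 243 and 6^k = 216, so 243 > 216.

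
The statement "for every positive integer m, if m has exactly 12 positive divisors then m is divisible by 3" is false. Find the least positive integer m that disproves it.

The first 8 eligible values, up to m = 132, all satisfy the conclusion.
m = 140: τ(140) = 12; 140 mod 3 = 2.
So m = 140 is the smallest counterexample.

m = 140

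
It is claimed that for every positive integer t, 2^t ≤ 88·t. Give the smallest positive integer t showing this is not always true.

t = 10

A counterexample is any positive integer t such that 2^t > 88·t; we check each in order.
The first 9 eligible values, up to t = 9, all satisfy the conclusion.
t = 10: 2^t = 1024 and 88·t = 880, so 1024 > 880.
So t = 10 is the smallest counterexample.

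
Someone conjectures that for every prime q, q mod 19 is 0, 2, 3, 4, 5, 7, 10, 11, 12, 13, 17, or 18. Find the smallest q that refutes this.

We need the least prime q for which the claim fails.
For q = 2, 3, 5, 7, …, 37, 41, 43 the conclusion holds.
q = 47: 47 mod 19 = 9 — not in {0, 2, 3, 4, 5, 7, 10, 11, 12, 13, 17, 18}.
So q = 47 is the smallest counterexample.

q = 47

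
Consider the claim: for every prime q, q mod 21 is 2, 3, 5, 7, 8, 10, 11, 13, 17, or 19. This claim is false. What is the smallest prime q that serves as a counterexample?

q = 37

For q = 2, 3, 5, 7, …, 23, 29, 31 the conclusion holds.
q = 37: 37 mod 21 = 16 — not in {2, 3, 5, 7, 8, 10, 11, 13, 17, 19}.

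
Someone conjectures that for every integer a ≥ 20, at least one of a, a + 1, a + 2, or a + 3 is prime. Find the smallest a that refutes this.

a = 24

A counterexample is any integer a ≥ 20 such that a, a + 1, a + 2, a + 3 are all composite; we check each in order.
a = 20: 23 is prime.
a = 21: 23 is prime.
a = 22: 23 is prime.
a = 23: 23 is prime.
a = 24: 24 = 2 × 12; 25 = 5 × 5; 26 = 2 × 13; 27 = 3 × 9 — all composite.
So a = 24 is the smallest counterexample.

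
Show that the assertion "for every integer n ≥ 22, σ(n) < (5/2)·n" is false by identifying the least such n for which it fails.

n = 24

A counterexample is any integer n ≥ 22 such that the claim fails; we check each in order.
n = 22: σ(22) = 36; 36 < 55.
n = 23: σ(23) = 24; 24 < 115/2.
n = 24: σ(24) = 60; 60 ≥ 60.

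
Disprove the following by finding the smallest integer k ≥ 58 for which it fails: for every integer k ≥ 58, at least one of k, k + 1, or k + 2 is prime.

A counterexample is any integer k ≥ 58 such that k, k + 1, k + 2 are all composite; we check each in order.
The first 4 eligible values, up to k = 61, all satisfy the conclusion.
k = 62: 62 = 2 × 31; 63 = 3 × 21; 64 = 2 × 32 — all composite.

k = 62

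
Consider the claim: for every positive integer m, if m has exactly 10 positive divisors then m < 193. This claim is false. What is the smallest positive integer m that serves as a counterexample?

m = 208

For m = 48, 80, 112, 162, 176 the conclusion holds.
m = 208: τ(208) = 10; 208 ≥ 193.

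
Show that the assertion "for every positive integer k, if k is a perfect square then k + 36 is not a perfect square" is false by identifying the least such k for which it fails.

k = 64

We need the least positive integer k for which k is a perfect square but k + 36 is a perfect square.
The first 7 eligible values, up to k = 49, all satisfy the conclusion.
k = 64: 64 = 8² and 64 + 36 = 100 = 10².
Thus k = 64 disproves the claim, and no smaller k works.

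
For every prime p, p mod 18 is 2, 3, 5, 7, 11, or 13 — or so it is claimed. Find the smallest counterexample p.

p = 17

For p = 2, 3, 5, 7, 11, 13 the conclusion holds.
p = 17: 17 mod 18 = 17 — not in {2, 3, 5, 7, 11, 13}.
Thus p = 17 disproves the claim, and no smaller p works.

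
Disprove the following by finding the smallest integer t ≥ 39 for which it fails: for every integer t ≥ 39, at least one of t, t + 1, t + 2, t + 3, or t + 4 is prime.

A counterexample is any integer t ≥ 39 such that t, t + 1, t + 2, t + 3, t + 4 are all composite; we check each in order.
For t = 39, 40, 41, 42, 43, 44, 45, 46, 47 the conclusion holds.
t = 48: 48 = 2 × 24; 49 = 7 × 7; 50 = 2 × 25; 51 = 3 × 17; 52 = 2 × 26 — all composite.

t = 48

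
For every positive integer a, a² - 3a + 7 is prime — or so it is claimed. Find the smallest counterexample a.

a = 1: a² - 3a + 7 = 5, prime.
a = 2: a² - 3a + 7 = 5, prime.
a = 3: a² - 3a + 7 = 7, prime.
a = 4: a² - 3a + 7 = 11, prime.
a = 5: a² - 3a + 7 = 17, prime.
a = 6: a² - 3a + 7 = 25 = 5 × 5, composite.
Thus a = 6 disproves the claim, and no smaller a works.

a = 6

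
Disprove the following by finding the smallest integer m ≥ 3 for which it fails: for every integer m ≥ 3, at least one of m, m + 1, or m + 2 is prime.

Check each integer m ≥ 3 in order until m, m + 1, m + 2 are all composite.
m = 3: 3 is prime.
m = 4: 5 is prime.
m = 5: 5 is prime.
m = 6: 7 is prime.
m = 7: 7 is prime.
m = 8: 8 = 2 × 4; 9 = 3 × 3; 10 = 2 × 5 — all composite.
Hence m = 8 is a counterexample.

m = 8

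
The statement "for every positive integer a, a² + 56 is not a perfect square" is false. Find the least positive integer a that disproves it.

a = 5

A counterexample is any positive integer a such that a² + 56 is a perfect square; we check each in order.
For a = 1, 2, 3, 4 the conclusion holds.
a = 5: 5² + 56 = 81 = 9², a perfect square.
Thus a = 5 disproves the claim, and no smaller a works.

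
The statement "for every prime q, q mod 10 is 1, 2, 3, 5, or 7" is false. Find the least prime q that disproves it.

Check each prime q in order until the claim fails.
q = 2: 2 mod 10 = 2.
q = 3: 3 mod 10 = 3.
q = 5: 5 mod 10 = 5.
q = 7: 7 mod 10 = 7.
q = 11: 11 mod 10 = 1.
q = 13: 13 mod 10 = 3.
q = 17: 17 mod 10 = 7.
q = 19: 19 mod 10 = 9 — not in {1, 2, 3, 5, 7}.
Hence q = 19 is a counterexample.

q = 19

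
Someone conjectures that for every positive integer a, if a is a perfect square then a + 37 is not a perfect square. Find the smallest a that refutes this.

A counterexample is any positive integer a such that a is a perfect square but a + 37 is a perfect square; we check each in order.
The first 17 eligible values, up to a = 289, all satisfy the conclusion.
a = 324: 324 = 18² and 324 + 37 = 361 = 19².

a = 324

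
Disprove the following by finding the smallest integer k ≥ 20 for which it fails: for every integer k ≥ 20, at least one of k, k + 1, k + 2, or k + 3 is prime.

k = 24

A counterexample is any integer k ≥ 20 such that k, k + 1, k + 2, k + 3 are all composite; we check each in order.
The first 4 eligible values, up to k = 23, all satisfy the conclusion.
k = 24: 24 = 2 × 12; 25 = 5 × 5; 26 = 2 × 13; 27 = 3 × 9 — all composite.
Hence k = 24 is a counterexample.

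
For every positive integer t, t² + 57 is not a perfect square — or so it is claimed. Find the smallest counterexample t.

A counterexample is any positive integer t such that t² + 57 is a perfect square; we check each in order.
The first 7 eligible values, up to t = 7, all satisfy the conclusion.
t = 8: 8² + 57 = 121 = 11², a perfect square.
Hence t = 8 is a counterexample.

t = 8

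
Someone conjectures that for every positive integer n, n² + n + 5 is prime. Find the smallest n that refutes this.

For n = 1, 2, 3 the conclusion holds.
n = 4: n² + n + 5 = 25 = 5 × 5, composite.

n = 4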